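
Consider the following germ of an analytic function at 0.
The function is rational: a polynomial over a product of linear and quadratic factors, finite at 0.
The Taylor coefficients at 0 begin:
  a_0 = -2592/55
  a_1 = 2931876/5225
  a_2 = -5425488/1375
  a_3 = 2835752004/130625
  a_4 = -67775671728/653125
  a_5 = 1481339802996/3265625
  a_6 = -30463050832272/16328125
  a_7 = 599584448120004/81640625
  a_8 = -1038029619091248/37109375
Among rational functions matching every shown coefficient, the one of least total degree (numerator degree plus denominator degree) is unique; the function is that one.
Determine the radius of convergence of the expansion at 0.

The radius of convergence is 1/3.

No rational of total degree below 7 reproduces all 9 coefficients; solving the [2/5] Pade equations on them gives f(λ) = (11*λ**2/15 + 7*λ/19 - 8/11)/((λ + 1/3)**3*(λ**2 + λ + 5/12)), whose expansion matches every shown term.
Denominator factor (λ**2 + λ + 5/12): discriminant -2/3, complex-conjugate roots (-1/2) + ((1/6)*sqrt(6))*i and (-1/2) - ((1/6)*sqrt(6))*i; poles of order 1, moduli (1/6)*sqrt(15) and (1/6)*sqrt(15).
Denominator factor (λ + 1/3)^3: pole of order 3 at -1/3, modulus 1/3.
The radius of convergence is the smallest modulus among the singular points: 1/3.


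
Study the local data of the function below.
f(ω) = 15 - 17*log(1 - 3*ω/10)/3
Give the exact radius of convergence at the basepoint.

Branch term (-17/3)*log(1 - ω/(10/3)): its argument vanishes at ω = 10/3, a logarithmic branch point, modulus 10/3.
The radius of convergence is the smallest modulus among the singular points: 10/3.

The radius of convergence is 10/3.


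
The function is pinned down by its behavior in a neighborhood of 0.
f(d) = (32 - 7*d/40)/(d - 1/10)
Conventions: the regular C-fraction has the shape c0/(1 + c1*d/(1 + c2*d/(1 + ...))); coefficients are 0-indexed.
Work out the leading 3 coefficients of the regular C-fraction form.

The regular C-fraction coefficients are [-320, -12793/1280, -7/1280].

Taylor coefficients (expand at 0): a_0 = -320, a_1 = -12793/4, a_2 = -63965/2.
c0 = a_0 = -320. Peel one level at a time: if S = 1 + c*d/S' with S'(0) = 1, then c is the d-coefficient of S and S' = c*d/(S - 1).
S_1 = c0/f = 1 + (-12793/1280)*d + (-89551/1638400)*d^2 + ...; c1 = -12793/1280.
S_2 = c1*d/(S_1 - 1) = 1 + (-7/1280)*d + ...; c2 = -7/1280.


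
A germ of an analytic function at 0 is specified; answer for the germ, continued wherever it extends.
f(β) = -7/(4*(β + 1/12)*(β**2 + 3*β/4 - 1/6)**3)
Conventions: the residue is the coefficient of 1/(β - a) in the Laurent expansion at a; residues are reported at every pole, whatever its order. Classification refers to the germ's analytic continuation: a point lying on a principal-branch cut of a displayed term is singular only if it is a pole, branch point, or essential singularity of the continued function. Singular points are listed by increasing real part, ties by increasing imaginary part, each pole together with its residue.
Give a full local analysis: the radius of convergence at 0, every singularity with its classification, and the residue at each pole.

Denominator factor (β + 1/12): pole of order 1 at -1/12, modulus 1/12.
Denominator factor (β**2 + 3*β/4 - 1/6)^3: discriminant 59/48, real irrational roots -3/8 + (1/24)*sqrt(177) and -3/8 - (1/24)*sqrt(177); poles of order 3, moduli -3/8 + (1/24)*sqrt(177) and 3/8 + (1/24)*sqrt(177).
The radius of convergence is the smallest modulus among the singular points: 1/12.
The factor β**2 + 3*β/4 - 1/6 splits as (β - a)(β - a') with a = -3/8 - (1/24)*sqrt(177), a' = -3/8 + (1/24)*sqrt(177). At the order-3 pole a set g(β) = (β - a)^3*f(β) = [-7/(4*(β + 1/12))] / (β - a')^3.
Order-3 pole: residue = g''(a)/2; g''(-3/8 - (1/24)*sqrt(177)) = -5103/32 + (64563723/6572128)*sqrt(177), so the residue is -5103/64 + (64563723/13144256)*sqrt(177).
At the order-1 pole -1/12 set g(β) = (β - (-1/12))*f(β) = -7/(4*(β**2 + 3*β/4 - 1/6)**3).
Simple pole: residue = g(a) at a = -1/12, which is 5103/32.
The factor β**2 + 3*β/4 - 1/6 splits as (β - a)(β - a') with a = -3/8 + (1/24)*sqrt(177), a' = -3/8 - (1/24)*sqrt(177). At the order-3 pole a set g(β) = (β - a)^3*f(β) = [-7/(4*(β + 1/12))] / (β - a')^3.
Order-3 pole: residue = g''(a)/2; g''(-3/8 + (1/24)*sqrt(177)) = -5103/32 - (64563723/6572128)*sqrt(177), so the residue is -5103/64 - (64563723/13144256)*sqrt(177).
List the singular points by increasing real part (a conjugate pair: the negative imaginary part first).

Radius of convergence at 0: 1/12.
At -3/8 - (1/24)*sqrt(177): a pole of order 3; residue -5103/64 + (64563723/13144256)*sqrt(177).
At -1/12: a pole of order 1; residue 5103/32.
At -3/8 + (1/24)*sqrt(177): a pole of order 3; residue -5103/64 - (64563723/13144256)*sqrt(177).


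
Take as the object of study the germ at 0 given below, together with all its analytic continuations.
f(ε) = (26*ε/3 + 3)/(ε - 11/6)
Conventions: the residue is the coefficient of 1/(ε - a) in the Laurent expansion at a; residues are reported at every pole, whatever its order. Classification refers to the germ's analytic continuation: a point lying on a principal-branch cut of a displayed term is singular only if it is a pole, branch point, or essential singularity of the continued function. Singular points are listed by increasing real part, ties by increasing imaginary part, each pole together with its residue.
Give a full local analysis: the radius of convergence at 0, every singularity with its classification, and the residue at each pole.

Radius of convergence at 0: 11/6.
At 11/6: a pole of order 1; residue 170/9.

Denominator factor (ε - 11/6): pole of order 1 at 11/6, modulus 11/6.
The radius of convergence is the smallest modulus among the singular points: 11/6.
At the order-1 pole 11/6 set g(ε) = (ε - (11/6))*f(ε) = 26*ε/3 + 3.
Simple pole: residue = g(a) at a = 11/6, which is 170/9.


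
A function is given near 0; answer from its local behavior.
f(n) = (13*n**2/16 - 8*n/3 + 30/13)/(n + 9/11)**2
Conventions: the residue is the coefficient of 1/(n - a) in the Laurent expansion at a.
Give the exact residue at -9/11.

The residue is -1055/264.

At the order-2 pole -9/11 set g(n) = (n - (-9/11))^2*f(n) = 13*n**2/16 - 8*n/3 + 30/13.
Order-2 pole: residue = g'(a); g'(-9/11) = -1055/264, so the residue is -1055/264.


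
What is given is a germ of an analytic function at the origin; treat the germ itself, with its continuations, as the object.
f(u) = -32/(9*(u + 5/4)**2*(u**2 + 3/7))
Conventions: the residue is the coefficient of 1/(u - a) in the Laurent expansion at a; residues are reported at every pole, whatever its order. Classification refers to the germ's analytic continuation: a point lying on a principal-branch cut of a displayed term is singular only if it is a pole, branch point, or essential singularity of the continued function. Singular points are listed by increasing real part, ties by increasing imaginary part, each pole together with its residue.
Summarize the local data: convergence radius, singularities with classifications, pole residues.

Radius of convergence at 0: (1/7)*sqrt(21).
At -5/4: a pole of order 2; residue -1003520/447561.
At -((1/7)*sqrt(21))*i: a pole of order 1; residue (501760/447561) - ((227584/1342683)*sqrt(21))*i.
At ((1/7)*sqrt(21))*i: a pole of order 1; residue (501760/447561) + ((227584/1342683)*sqrt(21))*i.

Denominator factor (u + 5/4)^2: pole of order 2 at -5/4, modulus 5/4.
Denominator factor (u**2 + 3/7): discriminant -12/7, complex-conjugate roots ((1/7)*sqrt(21))*i and -((1/7)*sqrt(21))*i; poles of order 1, moduli (1/7)*sqrt(21) and (1/7)*sqrt(21).
The radius of convergence is the smallest modulus among the singular points: (1/7)*sqrt(21).
At the order-2 pole -5/4 set g(u) = (u - (-5/4))^2*f(u) = -32/(9*(u**2 + 3/7)).
Order-2 pole: residue = g'(a); g'(-5/4) = -1003520/447561, so the residue is -1003520/447561.
The factor u**2 + 3/7 splits as (u - a)(u - a') with a = -((1/7)*sqrt(21))*i, a' = ((1/7)*sqrt(21))*i. At the order-1 pole a set g(u) = (u - a)*f(u) = [-32/(9*(u + 5/4)**2)] / (u - a').
Simple pole: residue = g(a) at a = -((1/7)*sqrt(21))*i, which is (501760/447561) - ((227584/1342683)*sqrt(21))*i.
The factor u**2 + 3/7 splits as (u - a)(u - a') with a = ((1/7)*sqrt(21))*i, a' = -((1/7)*sqrt(21))*i. At the order-1 pole a set g(u) = (u - a)*f(u) = [-32/(9*(u + 5/4)**2)] / (u - a').
Simple pole: residue = g(a) at a = ((1/7)*sqrt(21))*i, which is (501760/447561) + ((227584/1342683)*sqrt(21))*i.
List the singular points by increasing real part (a conjugate pair: the negative imaginary part first).


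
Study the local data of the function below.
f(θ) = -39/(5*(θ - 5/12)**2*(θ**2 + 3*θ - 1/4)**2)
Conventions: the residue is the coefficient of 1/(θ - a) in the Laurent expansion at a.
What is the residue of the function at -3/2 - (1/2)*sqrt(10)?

The residue is -34338816/1856465 + (270345384/46411625)*sqrt(10).

The factor θ**2 + 3*θ - 1/4 splits as (θ - a)(θ - a') with a = -3/2 - (1/2)*sqrt(10), a' = -3/2 + (1/2)*sqrt(10). At the order-2 pole a set g(θ) = (θ - a)^2*f(θ) = [-39/(5*(θ - 5/12)**2)] / (θ - a')^2.
Order-2 pole: residue = g'(a); g'(-3/2 - (1/2)*sqrt(10)) = -34338816/1856465 + (270345384/46411625)*sqrt(10), so the residue is -34338816/1856465 + (270345384/46411625)*sqrt(10).


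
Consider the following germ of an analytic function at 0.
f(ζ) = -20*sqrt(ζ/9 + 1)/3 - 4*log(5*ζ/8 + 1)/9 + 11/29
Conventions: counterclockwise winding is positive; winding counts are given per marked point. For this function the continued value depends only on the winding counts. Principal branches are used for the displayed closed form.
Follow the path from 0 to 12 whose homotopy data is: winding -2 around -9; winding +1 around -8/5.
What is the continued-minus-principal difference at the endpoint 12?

Continued minus principal equals -(8/9)*pi*i.

The rational part is single-valued and drops out of the difference; each branch term changes only by its own monodromy.
(-4/9)*log(1 - ζ/(-8/5)): each positive loop around -8/5 adds 2*pi*i to the log, so winding +1 contributes (-4/9)*(1)*2*pi*i = -(8/9)*pi*i.
(-20/3)*sqrt(1 - ζ/(-9)): winding -2 is even, the square root returns to the same sheet, contribution 0.
Summing the contributions at ζ = 12 gives -(8/9)*pi*i.


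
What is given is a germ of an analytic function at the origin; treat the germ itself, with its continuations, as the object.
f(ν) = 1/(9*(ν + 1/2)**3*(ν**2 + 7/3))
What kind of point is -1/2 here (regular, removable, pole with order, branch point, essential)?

The denominator factor ν + 1/2 vanishes at -1/2 and appears to the power 3; the numerator there equals 1/9, nonzero, and no other factor vanishes.
Hence a pole whose order is the multiplicity, 3.

The point is a pole of order 3.


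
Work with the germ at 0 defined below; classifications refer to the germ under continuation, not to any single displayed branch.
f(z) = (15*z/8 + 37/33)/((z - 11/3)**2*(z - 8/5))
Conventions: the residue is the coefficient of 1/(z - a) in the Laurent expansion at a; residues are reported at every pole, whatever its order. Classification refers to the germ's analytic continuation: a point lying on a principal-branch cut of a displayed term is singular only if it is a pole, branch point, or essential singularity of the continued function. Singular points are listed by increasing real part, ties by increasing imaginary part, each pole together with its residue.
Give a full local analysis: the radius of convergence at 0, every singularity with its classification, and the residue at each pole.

Radius of convergence at 0: 8/5.
At 8/5: a pole of order 1; residue 10200/10571.
At 11/3: a pole of order 2; residue -10200/10571.

Denominator factor (z - 11/3)^2: pole of order 2 at 11/3, modulus 11/3.
Denominator factor (z - 8/5): pole of order 1 at 8/5, modulus 8/5.
The radius of convergence is the smallest modulus among the singular points: 8/5.
At the order-1 pole 8/5 set g(z) = (z - (8/5))*f(z) = (15*z/8 + 37/33)/(z - 11/3)**2.
Simple pole: residue = g(a) at a = 8/5, which is 10200/10571.
At the order-2 pole 11/3 set g(z) = (z - (11/3))^2*f(z) = (15*z/8 + 37/33)/(z - 8/5).
Order-2 pole: residue = g'(a); g'(11/3) = -10200/10571, so the residue is -10200/10571.
List the singular points by increasing real part (a conjugate pair: the negative imaginary part first).


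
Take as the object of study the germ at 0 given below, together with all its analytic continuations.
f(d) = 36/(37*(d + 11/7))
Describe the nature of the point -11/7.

The denominator factor d + 11/7 vanishes at -11/7 and appears to the power 1; the numerator there equals 36/37, nonzero, and no other factor vanishes.
Hence a pole whose order is the multiplicity, 1.

The point is a pole of order 1.


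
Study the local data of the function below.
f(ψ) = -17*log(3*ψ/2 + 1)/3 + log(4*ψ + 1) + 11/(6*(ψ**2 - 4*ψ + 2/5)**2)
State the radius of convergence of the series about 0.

Denominator factor (ψ**2 - 4*ψ + 2/5)^2: discriminant 72/5, real irrational roots 2 + (3/5)*sqrt(10) and 2 - (3/5)*sqrt(10); poles of order 2, moduli 2 + (3/5)*sqrt(10) and 2 - (3/5)*sqrt(10).
Branch term (1)*log(1 - ψ/(-1/4)): its argument vanishes at ψ = -1/4, a logarithmic branch point, modulus 1/4.
Branch term (-17/3)*log(1 - ψ/(-2/3)): its argument vanishes at ψ = -2/3, a logarithmic branch point, modulus 2/3.
The radius of convergence is the smallest modulus among the singular points: 2 - (3/5)*sqrt(10).

The radius of convergence is 2 - (3/5)*sqrt(10).


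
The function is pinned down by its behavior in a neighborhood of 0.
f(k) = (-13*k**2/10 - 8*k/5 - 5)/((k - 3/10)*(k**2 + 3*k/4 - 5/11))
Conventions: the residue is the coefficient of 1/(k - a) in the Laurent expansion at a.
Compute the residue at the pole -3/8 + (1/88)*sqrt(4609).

The residue is -25425/1228 - (335/1228)*sqrt(4609).

The factor k**2 + 3*k/4 - 5/11 splits as (k - a)(k - a') with a = -3/8 + (1/88)*sqrt(4609), a' = -3/8 - (1/88)*sqrt(4609). At the order-1 pole a set g(k) = (k - a)*f(k) = [(-13*k**2/10 - 8*k/5 - 5)/(k - 3/10)] / (k - a').
Simple pole: residue = g(a) at a = -3/8 + (1/88)*sqrt(4609), which is -25425/1228 - (335/1228)*sqrt(4609).


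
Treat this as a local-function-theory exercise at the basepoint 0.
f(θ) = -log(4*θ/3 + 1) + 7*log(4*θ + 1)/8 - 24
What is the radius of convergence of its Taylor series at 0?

Branch term (-1)*log(1 - θ/(-3/4)): its argument vanishes at θ = -3/4, a logarithmic branch point, modulus 3/4.
Branch term (7/8)*log(1 - θ/(-1/4)): its argument vanishes at θ = -1/4, a logarithmic branch point, modulus 1/4.
The radius of convergence is the smallest modulus among the singular points: 1/4.

The radius of convergence is 1/4.


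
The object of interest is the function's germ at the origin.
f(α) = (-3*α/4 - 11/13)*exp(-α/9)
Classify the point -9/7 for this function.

There is no denominator, hence no pole anywhere.
The factor exp(-α/9) is entire.
So the germ continues analytically to -9/7.

The point is a regular point.


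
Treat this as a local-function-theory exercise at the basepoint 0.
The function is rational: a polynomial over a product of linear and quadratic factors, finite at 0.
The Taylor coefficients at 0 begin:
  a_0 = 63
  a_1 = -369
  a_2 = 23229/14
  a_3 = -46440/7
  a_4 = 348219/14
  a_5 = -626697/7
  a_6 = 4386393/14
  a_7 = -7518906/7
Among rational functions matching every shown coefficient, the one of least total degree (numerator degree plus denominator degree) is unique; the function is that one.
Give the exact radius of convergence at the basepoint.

No rational of total degree below 4 reproduces all 8 coefficients; solving the [2/2] Pade equations on them gives f(d) = (19*d**2/14 + d + 7)/(d + 1/3)**2, whose expansion matches every shown term.
Denominator factor (d + 1/3)^2: pole of order 2 at -1/3, modulus 1/3.
The radius of convergence is the smallest modulus among the singular points: 1/3.

The radius of convergence is 1/3.


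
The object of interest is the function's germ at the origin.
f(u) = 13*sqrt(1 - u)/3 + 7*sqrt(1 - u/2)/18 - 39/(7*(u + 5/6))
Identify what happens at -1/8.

The point is a regular point.

Denominator factors: u + 5/6 = 17/24 at u = -1/8 — none vanishes.
Branch term sqrt(1 - u/(1)): argument at -1/8 is 9/8, nonzero, so -1/8 is not its branch point (a point on a principal cut is still regular for the continued germ).
Branch term sqrt(1 - u/(2)): argument at -1/8 is 17/16, nonzero, so -1/8 is not its branch point (a point on a principal cut is still regular for the continued germ).
So the germ continues analytically to -1/8.


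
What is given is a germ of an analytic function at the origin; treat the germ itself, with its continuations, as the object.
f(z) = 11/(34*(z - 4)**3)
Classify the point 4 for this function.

The denominator factor z - 4 vanishes at 4 and appears to the power 3; the numerator there equals 11/34, nonzero, and no other factor vanishes.
Hence a pole whose order is the multiplicity, 3.

The point is a pole of order 3.


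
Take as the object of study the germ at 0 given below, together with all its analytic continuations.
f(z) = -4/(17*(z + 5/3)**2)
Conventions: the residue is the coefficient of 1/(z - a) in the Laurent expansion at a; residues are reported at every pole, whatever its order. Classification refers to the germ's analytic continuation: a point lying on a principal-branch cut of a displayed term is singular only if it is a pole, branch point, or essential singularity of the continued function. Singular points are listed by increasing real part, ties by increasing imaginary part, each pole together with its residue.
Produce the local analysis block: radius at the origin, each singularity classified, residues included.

Radius of convergence at 0: 5/3.
At -5/3: a pole of order 2; residue 0.

Denominator factor (z + 5/3)^2: pole of order 2 at -5/3, modulus 5/3.
The radius of convergence is the smallest modulus among the singular points: 5/3.
At the order-2 pole -5/3 set g(z) = (z - (-5/3))^2*f(z) = -4/17.
Order-2 pole: residue = g'(a); g'(-5/3) = 0, so the residue is 0.


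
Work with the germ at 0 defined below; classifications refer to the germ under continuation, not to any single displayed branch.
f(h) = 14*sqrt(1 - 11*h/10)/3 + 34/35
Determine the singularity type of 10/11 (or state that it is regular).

The point is an algebraic (square-root) branch point.

The term (14/3)*sqrt(1 - h/(10/11)) has argument 1 - 10/11/(10/11) = 0 at 10/11: a square-root (algebraic, two-sheeted) branch point; the remaining terms are analytic or single-valued there.


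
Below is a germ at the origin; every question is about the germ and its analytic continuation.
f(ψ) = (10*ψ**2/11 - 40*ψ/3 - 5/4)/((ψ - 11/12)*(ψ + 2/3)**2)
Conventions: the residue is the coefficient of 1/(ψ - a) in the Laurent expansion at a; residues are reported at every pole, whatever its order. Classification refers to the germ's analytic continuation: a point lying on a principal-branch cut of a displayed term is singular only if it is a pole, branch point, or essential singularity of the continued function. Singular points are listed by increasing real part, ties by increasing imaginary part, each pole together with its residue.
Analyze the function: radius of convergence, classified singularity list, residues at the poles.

Radius of convergence at 0: 2/3.
At -2/3: a pole of order 2; residue 23740/3971.
At 11/12: a pole of order 1; residue -1830/361.

Denominator factor (ψ - 11/12): pole of order 1 at 11/12, modulus 11/12.
Denominator factor (ψ + 2/3)^2: pole of order 2 at -2/3, modulus 2/3.
The radius of convergence is the smallest modulus among the singular points: 2/3.
At the order-2 pole -2/3 set g(ψ) = (ψ - (-2/3))^2*f(ψ) = (10*ψ**2/11 - 40*ψ/3 - 5/4)/(ψ - 11/12).
Order-2 pole: residue = g'(a); g'(-2/3) = 23740/3971, so the residue is 23740/3971.
At the order-1 pole 11/12 set g(ψ) = (ψ - (11/12))*f(ψ) = (10*ψ**2/11 - 40*ψ/3 - 5/4)/(ψ + 2/3)**2.
Simple pole: residue = g(a) at a = 11/12, which is -1830/361.
List the singular points by increasing real part (a conjugate pair: the negative imaginary part first).


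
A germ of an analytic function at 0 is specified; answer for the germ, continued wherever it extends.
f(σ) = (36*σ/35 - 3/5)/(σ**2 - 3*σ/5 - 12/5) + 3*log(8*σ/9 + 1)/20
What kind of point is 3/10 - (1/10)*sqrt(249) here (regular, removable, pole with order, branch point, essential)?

The point is a pole of order 1.

The denominator factor σ**2 - 3*σ/5 - 12/5 vanishes at 3/10 - (1/10)*sqrt(249) and appears to the power 1; the numerator there equals -51/175 - (18/175)*sqrt(249), nonzero, and no other factor vanishes.
The branch terms are analytic at this point.
Hence a pole whose order is the multiplicity, 1.


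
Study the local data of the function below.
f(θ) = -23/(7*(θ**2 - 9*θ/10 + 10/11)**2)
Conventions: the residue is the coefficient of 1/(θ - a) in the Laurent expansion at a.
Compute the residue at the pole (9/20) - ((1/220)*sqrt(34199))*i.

The residue is -((506000/67661167)*sqrt(34199))*i.

The factor θ**2 - 9*θ/10 + 10/11 splits as (θ - a)(θ - a') with a = (9/20) - ((1/220)*sqrt(34199))*i, a' = (9/20) + ((1/220)*sqrt(34199))*i. At the order-2 pole a set g(θ) = (θ - a)^2*f(θ) = [-23/7] / (θ - a')^2.
Order-2 pole: residue = g'(a); g'((9/20) - ((1/220)*sqrt(34199))*i) = -((506000/67661167)*sqrt(34199))*i, so the residue is -((506000/67661167)*sqrt(34199))*i.


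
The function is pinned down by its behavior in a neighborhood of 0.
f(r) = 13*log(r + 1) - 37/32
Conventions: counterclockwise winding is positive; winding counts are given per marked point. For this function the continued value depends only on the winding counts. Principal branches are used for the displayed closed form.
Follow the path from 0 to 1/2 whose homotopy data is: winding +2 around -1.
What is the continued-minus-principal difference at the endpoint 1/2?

The rational part is single-valued and drops out of the difference; each branch term changes only by its own monodromy.
(13)*log(1 - r/(-1)): each positive loop around -1 adds 2*pi*i to the log, so winding +2 contributes (13)*(2)*2*pi*i = (52)*pi*i.
Summing the contributions at r = 1/2 gives (52)*pi*i.

Continued minus principal equals (52)*pi*i.


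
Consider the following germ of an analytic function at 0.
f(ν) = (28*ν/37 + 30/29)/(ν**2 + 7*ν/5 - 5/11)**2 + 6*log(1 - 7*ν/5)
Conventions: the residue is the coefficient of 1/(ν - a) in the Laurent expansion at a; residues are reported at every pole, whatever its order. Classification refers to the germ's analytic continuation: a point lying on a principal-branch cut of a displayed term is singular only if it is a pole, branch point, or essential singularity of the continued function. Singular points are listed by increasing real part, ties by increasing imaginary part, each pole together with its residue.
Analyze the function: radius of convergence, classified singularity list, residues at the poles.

Radius of convergence at 0: -7/10 + (1/110)*sqrt(11429).
At -7/10 - (1/110)*sqrt(11429): a pole of order 2; residue (1489400/1158326033)*sqrt(11429).
At -7/10 + (1/110)*sqrt(11429): a pole of order 2; residue -(1489400/1158326033)*sqrt(11429).
At 5/7: a logarithmic branch point.

Denominator factor (ν**2 + 7*ν/5 - 5/11)^2: discriminant 1039/275, real irrational roots -7/10 + (1/110)*sqrt(11429) and -7/10 - (1/110)*sqrt(11429); poles of order 2, moduli -7/10 + (1/110)*sqrt(11429) and 7/10 + (1/110)*sqrt(11429).
Branch term (6)*log(1 - ν/(5/7)): its argument vanishes at ν = 5/7, a logarithmic branch point, modulus 5/7.
The radius of convergence is the smallest modulus among the singular points: -7/10 + (1/110)*sqrt(11429).
The branch term is analytic at -7/10 - (1/110)*sqrt(11429) and contributes nothing to the residue; only the rational part matters.
The factor ν**2 + 7*ν/5 - 5/11 splits as (ν - a)(ν - a') with a = -7/10 - (1/110)*sqrt(11429), a' = -7/10 + (1/110)*sqrt(11429). At the order-2 pole a set g(ν) = (ν - a)^2*(rational part) = [28*ν/37 + 30/29] / (ν - a')^2.
Order-2 pole: residue = g'(a); g'(-7/10 - (1/110)*sqrt(11429)) = (1489400/1158326033)*sqrt(11429), so the residue is (1489400/1158326033)*sqrt(11429).
The branch term is analytic at -7/10 + (1/110)*sqrt(11429) and contributes nothing to the residue; only the rational part matters.
The factor ν**2 + 7*ν/5 - 5/11 splits as (ν - a)(ν - a') with a = -7/10 + (1/110)*sqrt(11429), a' = -7/10 - (1/110)*sqrt(11429). At the order-2 pole a set g(ν) = (ν - a)^2*(rational part) = [28*ν/37 + 30/29] / (ν - a')^2.
Order-2 pole: residue = g'(a); g'(-7/10 + (1/110)*sqrt(11429)) = -(1489400/1158326033)*sqrt(11429), so the residue is -(1489400/1158326033)*sqrt(11429).
List the singular points by increasing real part (a conjugate pair: the negative imaginary part first).


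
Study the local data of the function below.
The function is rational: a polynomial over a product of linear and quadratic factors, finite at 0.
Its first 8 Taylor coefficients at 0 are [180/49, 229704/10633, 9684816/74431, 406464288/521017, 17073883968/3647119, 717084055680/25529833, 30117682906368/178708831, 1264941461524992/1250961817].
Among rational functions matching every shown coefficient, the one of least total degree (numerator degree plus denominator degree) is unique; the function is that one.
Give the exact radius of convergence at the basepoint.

The radius of convergence is 1/6.

No rational of total degree below 3 reproduces all 8 coefficients; solving the [1/2] Pade equations on them gives f(β) = (-17*β/31 - 15/28)/((β - 1/6)*(β + 7/8)), whose expansion matches every shown term.
Denominator factor (β - 1/6): pole of order 1 at 1/6, modulus 1/6.
Denominator factor (β + 7/8): pole of order 1 at -7/8, modulus 7/8.
The radius of convergence is the smallest modulus among the singular points: 1/6.


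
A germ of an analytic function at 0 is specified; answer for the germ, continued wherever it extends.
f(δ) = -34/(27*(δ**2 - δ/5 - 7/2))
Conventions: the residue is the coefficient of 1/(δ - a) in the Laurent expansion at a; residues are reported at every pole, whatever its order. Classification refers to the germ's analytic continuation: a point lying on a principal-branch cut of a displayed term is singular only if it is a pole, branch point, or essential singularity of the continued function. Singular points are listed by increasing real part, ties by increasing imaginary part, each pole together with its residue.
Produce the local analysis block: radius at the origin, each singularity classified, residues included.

Denominator factor (δ**2 - δ/5 - 7/2): discriminant 351/25, real irrational roots 1/10 + (3/10)*sqrt(39) and 1/10 - (3/10)*sqrt(39); poles of order 1, moduli 1/10 + (3/10)*sqrt(39) and -1/10 + (3/10)*sqrt(39).
The radius of convergence is the smallest modulus among the singular points: -1/10 + (3/10)*sqrt(39).
The factor δ**2 - δ/5 - 7/2 splits as (δ - a)(δ - a') with a = 1/10 - (3/10)*sqrt(39), a' = 1/10 + (3/10)*sqrt(39). At the order-1 pole a set g(δ) = (δ - a)*f(δ) = [-34/27] / (δ - a').
Simple pole: residue = g(a) at a = 1/10 - (3/10)*sqrt(39), which is (170/3159)*sqrt(39).
The factor δ**2 - δ/5 - 7/2 splits as (δ - a)(δ - a') with a = 1/10 + (3/10)*sqrt(39), a' = 1/10 - (3/10)*sqrt(39). At the order-1 pole a set g(δ) = (δ - a)*f(δ) = [-34/27] / (δ - a').
Simple pole: residue = g(a) at a = 1/10 + (3/10)*sqrt(39), which is -(170/3159)*sqrt(39).
List the singular points by increasing real part (a conjugate pair: the negative imaginary part first).

Radius of convergence at 0: -1/10 + (3/10)*sqrt(39).
At 1/10 - (3/10)*sqrt(39): a pole of order 1; residue (170/3159)*sqrt(39).
At 1/10 + (3/10)*sqrt(39): a pole of order 1; residue -(170/3159)*sqrt(39).


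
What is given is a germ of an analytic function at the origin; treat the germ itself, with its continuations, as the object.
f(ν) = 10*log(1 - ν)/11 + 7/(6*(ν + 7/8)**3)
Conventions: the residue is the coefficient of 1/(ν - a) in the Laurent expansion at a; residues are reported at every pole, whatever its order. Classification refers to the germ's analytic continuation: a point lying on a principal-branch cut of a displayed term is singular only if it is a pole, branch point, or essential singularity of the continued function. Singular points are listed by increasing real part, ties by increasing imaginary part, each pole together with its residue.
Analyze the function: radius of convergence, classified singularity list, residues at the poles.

Denominator factor (ν + 7/8)^3: pole of order 3 at -7/8, modulus 7/8.
Branch term (10/11)*log(1 - ν/(1)): its argument vanishes at ν = 1, a logarithmic branch point, modulus 1.
The radius of convergence is the smallest modulus among the singular points: 7/8.
The branch term is analytic at -7/8 and contributes nothing to the residue; only the rational part matters.
At the order-3 pole -7/8 set g(ν) = (ν - (-7/8))^3*(rational part) = 7/6.
Order-3 pole: residue = g''(a)/2; g''(-7/8) = 0, so the residue is 0.
List the singular points by increasing real part (a conjugate pair: the negative imaginary part first).

Radius of convergence at 0: 7/8.
At -7/8: a pole of order 3; residue 0.
At 1: a logarithmic branch point.


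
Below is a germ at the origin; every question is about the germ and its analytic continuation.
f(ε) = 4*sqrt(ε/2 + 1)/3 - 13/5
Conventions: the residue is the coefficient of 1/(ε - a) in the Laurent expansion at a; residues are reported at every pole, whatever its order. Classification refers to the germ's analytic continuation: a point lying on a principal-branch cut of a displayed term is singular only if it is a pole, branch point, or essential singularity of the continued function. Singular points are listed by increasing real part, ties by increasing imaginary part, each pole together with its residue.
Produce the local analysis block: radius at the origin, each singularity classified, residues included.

Branch term (4/3)*sqrt(1 - ε/(-2)): its argument vanishes at ε = -2, a square-root branch point, modulus 2.
The radius of convergence is the smallest modulus among the singular points: 2.

Radius of convergence at 0: 2.
At -2: an algebraic (square-root) branch point.


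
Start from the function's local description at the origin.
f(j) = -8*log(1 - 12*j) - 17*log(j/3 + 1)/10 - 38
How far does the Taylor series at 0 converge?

Branch term (-8)*log(1 - j/(1/12)): its argument vanishes at j = 1/12, a logarithmic branch point, modulus 1/12.
Branch term (-17/10)*log(1 - j/(-3)): its argument vanishes at j = -3, a logarithmic branch point, modulus 3.
The radius of convergence is the smallest modulus among the singular points: 1/12.

The radius of convergence is 1/12.


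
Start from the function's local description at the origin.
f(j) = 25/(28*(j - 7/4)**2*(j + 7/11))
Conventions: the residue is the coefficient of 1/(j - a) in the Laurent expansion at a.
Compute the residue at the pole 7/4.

At the order-2 pole 7/4 set g(j) = (j - (7/4))^2*f(j) = 25/(28*(j + 7/11)).
Order-2 pole: residue = g'(a); g'(7/4) = -484/3087, so the residue is -484/3087.

The residue is -484/3087.


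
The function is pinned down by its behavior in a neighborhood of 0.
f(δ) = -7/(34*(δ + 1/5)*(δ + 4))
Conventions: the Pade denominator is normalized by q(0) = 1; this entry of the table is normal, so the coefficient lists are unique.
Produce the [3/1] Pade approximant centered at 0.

Taylor coefficients needed (expand at 0): a_0 = -35/136, a_1 = 735/544, a_2 = -14735/2176, a_3 = 294735/8704, a_4 = -5894735/34816.
Write the denominator as Q(δ) = 1 + q1*δ. Requiring Q*f - P = O(δ^5) with deg P <= 3 kills the coefficients of δ^4..δ^4 in Q*f:
  δ^4: a_4 + q1*a_3 = 0, i.e. -5894735/34816 + (294735/8704)*q1 = 0.
Solving this linear system: q1 = 168421/33684.
The numerator is Q*f truncated at degree 3: P0 = a_0 = -35/136; P1 = a_1 + q1*a_0 = 10525/163608; P2 = a_2 + q1*a_1 = -875/54536; P3 = a_3 + q1*a_2 = 625/163608.

The Pade approximant has numerator coefficients [-35/136, 10525/163608, -875/54536, 625/163608]; denominator coefficients [1, 168421/33684].


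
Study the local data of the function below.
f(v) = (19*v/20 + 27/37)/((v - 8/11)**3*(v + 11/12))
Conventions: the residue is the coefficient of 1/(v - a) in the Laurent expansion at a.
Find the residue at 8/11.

The residue is -8576964/270055415.

At the order-3 pole 8/11 set g(v) = (v - (8/11))^3*f(v) = (19*v/20 + 27/37)/(v + 11/12).
Order-3 pole: residue = g''(a)/2; g''(8/11) = -17153928/270055415, so the residue is -8576964/270055415.


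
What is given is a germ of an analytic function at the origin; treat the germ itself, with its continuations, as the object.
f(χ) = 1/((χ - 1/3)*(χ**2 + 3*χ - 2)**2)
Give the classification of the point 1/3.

The denominator factor χ - 1/3 vanishes at 1/3 and appears to the power 1; the numerator there equals 1, nonzero, and no other factor vanishes.
Hence a pole whose order is the multiplicity, 1.

The point is a pole of order 1.


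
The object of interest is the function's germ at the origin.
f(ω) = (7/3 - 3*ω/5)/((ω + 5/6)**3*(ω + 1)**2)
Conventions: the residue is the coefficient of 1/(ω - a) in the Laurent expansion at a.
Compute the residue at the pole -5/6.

The residue is 56376/5.

At the order-3 pole -5/6 set g(ω) = (ω - (-5/6))^3*f(ω) = (7/3 - 3*ω/5)/(ω + 1)**2.
Order-3 pole: residue = g''(a)/2; g''(-5/6) = 112752/5, so the residue is 56376/5.


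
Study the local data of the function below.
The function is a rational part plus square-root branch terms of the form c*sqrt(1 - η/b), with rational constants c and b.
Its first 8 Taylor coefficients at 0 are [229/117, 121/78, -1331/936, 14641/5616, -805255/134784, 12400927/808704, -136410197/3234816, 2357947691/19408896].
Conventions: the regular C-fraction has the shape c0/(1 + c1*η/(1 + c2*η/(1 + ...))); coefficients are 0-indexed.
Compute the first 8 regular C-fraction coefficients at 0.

Taylor coefficients (read off): a_0 = 229/117, a_1 = 121/78, a_2 = -1331/936, a_3 = 14641/5616, a_4 = -805255/134784, a_5 = 12400927/808704, a_6 = -136410197/3234816, a_7 = 2357947691/19408896.
c0 = a_0 = 229/117. Peel one level at a time: if S = 1 + c*η/S' with S'(0) = 1, then c is the η-coefficient of S and S' = c*η/(S - 1).
S_1 = c0/f = 1 + (-363/458)*η + (568337/419528)*η^2 + ...; c1 = -363/458.
S_2 = c1*η/(S_1 - 1) = 1 + (4697/2748)*η + (-121/144)*η^2 + ...; c2 = 4697/2748.
S_3 = c2*η/(S_2 - 1) = 1 + (2519/5124)*η + (-17318125/26255376)*η^2 + ...; c3 = 2519/5124.
S_4 = c3*η/(S_3 - 1) = 1 + (6875/5124)*η + (-121/144)*η^2 + ...; c4 = 6875/5124.
S_5 = c4*η/(S_4 - 1) = 1 + (4697/7500)*η + (-42521941/56250000)*η^2 + ...; c5 = 4697/7500.
S_6 = c5*η/(S_5 - 1) = 1 + (9053/7500)*η + (-121/144)*η^2 + ...; c6 = 9053/7500.
S_7 = c6*η/(S_6 - 1) = 1 + (6875/9876)*η + ...; c7 = 6875/9876.

The regular C-fraction coefficients are [229/117, -363/458, 4697/2748, 2519/5124, 6875/5124, 4697/7500, 9053/7500, 6875/9876].


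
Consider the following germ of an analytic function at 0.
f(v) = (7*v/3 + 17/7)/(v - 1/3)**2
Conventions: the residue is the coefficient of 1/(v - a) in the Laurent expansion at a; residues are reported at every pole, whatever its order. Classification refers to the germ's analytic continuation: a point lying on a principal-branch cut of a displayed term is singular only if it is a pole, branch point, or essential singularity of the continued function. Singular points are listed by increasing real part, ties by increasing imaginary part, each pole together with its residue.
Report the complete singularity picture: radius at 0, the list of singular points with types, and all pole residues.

Radius of convergence at 0: 1/3.
At 1/3: a pole of order 2; residue 7/3.

Denominator factor (v - 1/3)^2: pole of order 2 at 1/3, modulus 1/3.
The radius of convergence is the smallest modulus among the singular points: 1/3.
At the order-2 pole 1/3 set g(v) = (v - (1/3))^2*f(v) = 7*v/3 + 17/7.
Order-2 pole: residue = g'(a); g'(1/3) = 7/3, so the residue is 7/3.


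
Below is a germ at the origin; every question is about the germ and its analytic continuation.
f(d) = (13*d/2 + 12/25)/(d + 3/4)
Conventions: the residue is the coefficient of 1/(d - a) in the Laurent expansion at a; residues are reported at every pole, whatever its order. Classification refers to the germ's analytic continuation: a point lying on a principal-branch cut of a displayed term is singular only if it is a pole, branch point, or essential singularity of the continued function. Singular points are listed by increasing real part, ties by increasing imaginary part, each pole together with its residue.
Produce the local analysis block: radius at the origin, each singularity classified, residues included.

Denominator factor (d + 3/4): pole of order 1 at -3/4, modulus 3/4.
The radius of convergence is the smallest modulus among the singular points: 3/4.
At the order-1 pole -3/4 set g(d) = (d - (-3/4))*f(d) = 13*d/2 + 12/25.
Simple pole: residue = g(a) at a = -3/4, which is -879/200.

Radius of convergence at 0: 3/4.
At -3/4: a pole of order 1; residue -879/200.


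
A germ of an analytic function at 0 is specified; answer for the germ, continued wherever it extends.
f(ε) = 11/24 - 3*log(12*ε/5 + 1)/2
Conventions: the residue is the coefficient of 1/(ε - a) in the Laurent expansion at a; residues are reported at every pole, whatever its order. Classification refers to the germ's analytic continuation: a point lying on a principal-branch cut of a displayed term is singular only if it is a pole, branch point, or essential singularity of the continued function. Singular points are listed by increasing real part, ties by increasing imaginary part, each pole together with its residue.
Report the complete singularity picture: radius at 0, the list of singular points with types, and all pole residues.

Radius of convergence at 0: 5/12.
At -5/12: a logarithmic branch point.

Branch term (-3/2)*log(1 - ε/(-5/12)): its argument vanishes at ε = -5/12, a logarithmic branch point, modulus 5/12.
The radius of convergence is the smallest modulus among the singular points: 5/12.


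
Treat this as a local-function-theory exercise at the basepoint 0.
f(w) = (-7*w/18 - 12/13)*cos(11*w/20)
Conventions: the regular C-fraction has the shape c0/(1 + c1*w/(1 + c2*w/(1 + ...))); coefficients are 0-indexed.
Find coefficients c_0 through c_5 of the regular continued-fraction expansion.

Taylor coefficients (expand at 0): a_0 = -12/13, a_1 = -7/18, a_2 = 363/2600, a_3 = 847/14400, a_4 = -14641/4160000, a_5 = -102487/69120000.
c0 = a_0 = -12/13. Peel one level at a time: if S = 1 + c*w/S' with S'(0) = 1, then c is the w-coefficient of S and S' = c*w/(S - 1).
S_1 = c0/f = 1 + (-91/216)*w + (383443/1166400)*w^2 + ...; c1 = -91/216.
S_2 = c1*w/(S_1 - 1) = 1 + (383443/491400)*w + (46396603/165620000)*w^2 + ...; c2 = 383443/491400.
S_3 = c2*w/(S_2 - 1) = 1 + (-3267/9100)*w + (-3557763/61350880)*w^2 + ...; c3 = -3267/9100.
S_4 = c3*w/(S_3 - 1) = 1 + (-495495/3067544)*w + (-296126365535/7057369643952)*w^2 + ...; c4 = -495495/3067544.
S_5 = c4*w/(S_4 - 1) = 1 + (-5378737/20705922)*w + ...; c5 = -5378737/20705922.

The regular C-fraction coefficients are [-12/13, -91/216, 383443/491400, -3267/9100, -495495/3067544, -5378737/20705922].


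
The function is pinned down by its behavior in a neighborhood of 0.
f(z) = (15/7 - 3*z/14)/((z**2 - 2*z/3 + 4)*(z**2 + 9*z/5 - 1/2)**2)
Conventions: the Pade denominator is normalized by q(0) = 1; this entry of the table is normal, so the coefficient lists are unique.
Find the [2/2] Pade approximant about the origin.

Taylor coefficients needed (expand at 0): a_0 = 15/7, a_1 = 109/7, a_2 = 38809/420, a_3 = 6234467/12600, a_4 = 472865723/189000.
Write the denominator as Q(z) = 1 + q1*z + q2*z^2. Requiring Q*f - P = O(z^5) with deg P <= 2 kills the coefficients of z^3..z^4 in Q*f:
  z^3: a_3 + q1*a_2 + q2*a_1 = 0, i.e. 6234467/12600 + (38809/420)*q1 + (109/7)*q2 = 0.
  z^4: a_4 + q1*a_3 + q2*a_2 = 0, i.e. 472865723/189000 + (6234467/12600)*q1 + (38809/420)*q2 = 0.
Solving this linear system: q1 = -159039887/19603290, q2 = 3208425313/196032900.
The numerator is Q*f truncated at degree 2: P0 = a_0 = 15/7; P1 = a_1 + q1*a_0 = -16589313/9148202; P2 = a_2 + q1*a_1 + q2*a_0 = 747738/653443.

The Pade approximant has numerator coefficients [15/7, -16589313/9148202, 747738/653443]; denominator coefficients [1, -159039887/19603290, 3208425313/196032900].
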